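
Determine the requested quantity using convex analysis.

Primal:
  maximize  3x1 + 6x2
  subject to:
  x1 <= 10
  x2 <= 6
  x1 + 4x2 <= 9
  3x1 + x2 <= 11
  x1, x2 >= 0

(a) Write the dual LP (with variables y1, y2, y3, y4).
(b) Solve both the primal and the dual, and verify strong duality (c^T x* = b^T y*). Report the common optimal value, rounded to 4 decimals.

The standard primal-dual pair for 'max c^T x s.t. A x <= b, x >= 0' is:
  Dual:  min b^T y  s.t.  A^T y >= c,  y >= 0.

So the dual LP is:
  minimize  10y1 + 6y2 + 9y3 + 11y4
  subject to:
    y1 + y3 + 3y4 >= 3
    y2 + 4y3 + y4 >= 6
    y1, y2, y3, y4 >= 0

Solving the primal: x* = (3.1818, 1.4545).
  primal value c^T x* = 18.2727.
Solving the dual: y* = (0, 0, 1.3636, 0.5455).
  dual value b^T y* = 18.2727.
Strong duality: c^T x* = b^T y*. Confirmed.

18.2727


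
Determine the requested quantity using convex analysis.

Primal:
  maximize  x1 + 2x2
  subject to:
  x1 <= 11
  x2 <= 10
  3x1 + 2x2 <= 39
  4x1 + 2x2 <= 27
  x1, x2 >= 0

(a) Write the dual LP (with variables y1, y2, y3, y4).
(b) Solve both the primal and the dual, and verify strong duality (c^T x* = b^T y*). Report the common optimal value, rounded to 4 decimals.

The standard primal-dual pair for 'max c^T x s.t. A x <= b, x >= 0' is:
  Dual:  min b^T y  s.t.  A^T y >= c,  y >= 0.

So the dual LP is:
  minimize  11y1 + 10y2 + 39y3 + 27y4
  subject to:
    y1 + 3y3 + 4y4 >= 1
    y2 + 2y3 + 2y4 >= 2
    y1, y2, y3, y4 >= 0

Solving the primal: x* = (1.75, 10).
  primal value c^T x* = 21.75.
Solving the dual: y* = (0, 1.5, 0, 0.25).
  dual value b^T y* = 21.75.
Strong duality: c^T x* = b^T y*. Confirmed.

21.75


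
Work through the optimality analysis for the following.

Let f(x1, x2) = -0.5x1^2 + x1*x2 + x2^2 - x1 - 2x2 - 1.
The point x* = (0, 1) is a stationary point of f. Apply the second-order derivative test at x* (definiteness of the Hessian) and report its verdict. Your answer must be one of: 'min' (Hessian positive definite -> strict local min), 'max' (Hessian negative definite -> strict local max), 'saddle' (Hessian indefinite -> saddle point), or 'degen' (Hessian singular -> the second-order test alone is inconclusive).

Compute the Hessian H = grad^2 f:
  H = [[-1, 1], [1, 2]]
Verify stationarity: grad f(x*) = H x* + g = (0, 0).
Eigenvalues of H: -1.3028, 2.3028.
Eigenvalues have mixed signs, so H is indefinite -> x* is a saddle point.

saddle


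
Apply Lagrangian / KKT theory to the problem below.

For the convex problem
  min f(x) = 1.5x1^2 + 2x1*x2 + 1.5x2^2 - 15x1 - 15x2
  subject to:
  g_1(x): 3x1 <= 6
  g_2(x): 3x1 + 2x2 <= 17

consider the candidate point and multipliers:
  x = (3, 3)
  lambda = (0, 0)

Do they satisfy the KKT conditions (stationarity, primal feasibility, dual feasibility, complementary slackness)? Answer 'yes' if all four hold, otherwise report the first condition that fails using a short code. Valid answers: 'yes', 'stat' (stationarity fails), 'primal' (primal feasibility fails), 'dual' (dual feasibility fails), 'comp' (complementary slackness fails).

Gradient of f: grad f(x) = Q x + c = (0, 0)
Constraint values g_i(x) = a_i^T x - b_i:
  g_1((3, 3)) = 3
  g_2((3, 3)) = -2
Stationarity residual: grad f(x) + sum_i lambda_i a_i = (0, 0)
  -> stationarity OK
Primal feasibility (all g_i <= 0): FAILS
Dual feasibility (all lambda_i >= 0): OK
Complementary slackness (lambda_i * g_i(x) = 0 for all i): OK

Verdict: the first failing condition is primal_feasibility -> primal.

primal


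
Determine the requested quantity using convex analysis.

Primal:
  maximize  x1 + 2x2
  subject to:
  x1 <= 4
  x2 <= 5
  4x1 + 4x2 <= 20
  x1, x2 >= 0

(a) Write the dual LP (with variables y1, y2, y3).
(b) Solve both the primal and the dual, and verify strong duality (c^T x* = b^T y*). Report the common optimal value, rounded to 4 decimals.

The standard primal-dual pair for 'max c^T x s.t. A x <= b, x >= 0' is:
  Dual:  min b^T y  s.t.  A^T y >= c,  y >= 0.

So the dual LP is:
  minimize  4y1 + 5y2 + 20y3
  subject to:
    y1 + 4y3 >= 1
    y2 + 4y3 >= 2
    y1, y2, y3 >= 0

Solving the primal: x* = (0, 5).
  primal value c^T x* = 10.
Solving the dual: y* = (0, 0, 0.5).
  dual value b^T y* = 10.
Strong duality: c^T x* = b^T y*. Confirmed.

10


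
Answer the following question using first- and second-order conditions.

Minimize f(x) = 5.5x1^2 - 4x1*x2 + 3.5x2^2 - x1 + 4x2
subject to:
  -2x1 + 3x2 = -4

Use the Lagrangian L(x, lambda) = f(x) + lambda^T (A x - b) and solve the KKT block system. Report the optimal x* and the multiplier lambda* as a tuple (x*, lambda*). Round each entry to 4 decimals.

Form the Lagrangian:
  L(x, lambda) = (1/2) x^T Q x + c^T x + lambda^T (A x - b)
Stationarity (grad_x L = 0): Q x + c + A^T lambda = 0.
Primal feasibility: A x = b.

This gives the KKT block system:
  [ Q   A^T ] [ x     ]   [-c ]
  [ A    0  ] [ lambda ] = [ b ]

Solving the linear system:
  x*      = (-0.0886, -1.3924)
  lambda* = (1.7975)
  f(x*)   = 0.8544

x* = (-0.0886, -1.3924), lambda* = (1.7975)


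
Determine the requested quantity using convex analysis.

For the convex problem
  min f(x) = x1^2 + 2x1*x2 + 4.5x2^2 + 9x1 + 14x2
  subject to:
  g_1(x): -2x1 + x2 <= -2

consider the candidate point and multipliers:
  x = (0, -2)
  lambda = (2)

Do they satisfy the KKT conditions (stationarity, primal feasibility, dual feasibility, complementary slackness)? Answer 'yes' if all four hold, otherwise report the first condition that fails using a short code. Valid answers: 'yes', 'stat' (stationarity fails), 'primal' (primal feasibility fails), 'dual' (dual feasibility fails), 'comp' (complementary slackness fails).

Gradient of f: grad f(x) = Q x + c = (5, -4)
Constraint values g_i(x) = a_i^T x - b_i:
  g_1((0, -2)) = 0
Stationarity residual: grad f(x) + sum_i lambda_i a_i = (1, -2)
  -> stationarity FAILS
Primal feasibility (all g_i <= 0): OK
Dual feasibility (all lambda_i >= 0): OK
Complementary slackness (lambda_i * g_i(x) = 0 for all i): OK

Verdict: the first failing condition is stationarity -> stat.

stat


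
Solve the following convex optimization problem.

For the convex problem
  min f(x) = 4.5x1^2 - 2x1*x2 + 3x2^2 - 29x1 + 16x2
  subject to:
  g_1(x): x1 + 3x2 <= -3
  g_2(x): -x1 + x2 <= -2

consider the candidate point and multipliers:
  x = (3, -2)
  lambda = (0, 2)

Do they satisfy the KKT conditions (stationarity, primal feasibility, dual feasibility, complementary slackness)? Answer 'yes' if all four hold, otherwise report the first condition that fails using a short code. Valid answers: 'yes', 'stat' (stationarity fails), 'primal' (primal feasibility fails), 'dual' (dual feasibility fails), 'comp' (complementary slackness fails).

Gradient of f: grad f(x) = Q x + c = (2, -2)
Constraint values g_i(x) = a_i^T x - b_i:
  g_1((3, -2)) = 0
  g_2((3, -2)) = -3
Stationarity residual: grad f(x) + sum_i lambda_i a_i = (0, 0)
  -> stationarity OK
Primal feasibility (all g_i <= 0): OK
Dual feasibility (all lambda_i >= 0): OK
Complementary slackness (lambda_i * g_i(x) = 0 for all i): FAILS

Verdict: the first failing condition is complementary_slackness -> comp.

comp


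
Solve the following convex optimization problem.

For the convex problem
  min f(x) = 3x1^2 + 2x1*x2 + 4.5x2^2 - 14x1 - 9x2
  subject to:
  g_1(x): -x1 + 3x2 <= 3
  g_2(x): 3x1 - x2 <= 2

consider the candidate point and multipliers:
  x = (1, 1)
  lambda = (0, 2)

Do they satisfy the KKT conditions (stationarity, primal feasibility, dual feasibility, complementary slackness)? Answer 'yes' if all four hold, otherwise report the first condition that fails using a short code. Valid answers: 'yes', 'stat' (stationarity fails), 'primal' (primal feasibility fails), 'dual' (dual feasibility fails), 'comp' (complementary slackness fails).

Gradient of f: grad f(x) = Q x + c = (-6, 2)
Constraint values g_i(x) = a_i^T x - b_i:
  g_1((1, 1)) = -1
  g_2((1, 1)) = 0
Stationarity residual: grad f(x) + sum_i lambda_i a_i = (0, 0)
  -> stationarity OK
Primal feasibility (all g_i <= 0): OK
Dual feasibility (all lambda_i >= 0): OK
Complementary slackness (lambda_i * g_i(x) = 0 for all i): OK

Verdict: yes, KKT holds.

yes


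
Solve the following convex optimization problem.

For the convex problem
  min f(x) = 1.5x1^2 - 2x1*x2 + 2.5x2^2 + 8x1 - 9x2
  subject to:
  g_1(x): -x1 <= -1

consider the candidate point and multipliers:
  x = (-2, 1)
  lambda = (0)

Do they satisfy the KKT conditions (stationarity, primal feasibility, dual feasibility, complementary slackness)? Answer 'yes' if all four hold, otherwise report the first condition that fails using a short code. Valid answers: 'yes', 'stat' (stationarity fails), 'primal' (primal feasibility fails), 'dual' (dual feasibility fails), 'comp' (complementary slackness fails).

Gradient of f: grad f(x) = Q x + c = (0, 0)
Constraint values g_i(x) = a_i^T x - b_i:
  g_1((-2, 1)) = 3
Stationarity residual: grad f(x) + sum_i lambda_i a_i = (0, 0)
  -> stationarity OK
Primal feasibility (all g_i <= 0): FAILS
Dual feasibility (all lambda_i >= 0): OK
Complementary slackness (lambda_i * g_i(x) = 0 for all i): OK

Verdict: the first failing condition is primal_feasibility -> primal.

primal


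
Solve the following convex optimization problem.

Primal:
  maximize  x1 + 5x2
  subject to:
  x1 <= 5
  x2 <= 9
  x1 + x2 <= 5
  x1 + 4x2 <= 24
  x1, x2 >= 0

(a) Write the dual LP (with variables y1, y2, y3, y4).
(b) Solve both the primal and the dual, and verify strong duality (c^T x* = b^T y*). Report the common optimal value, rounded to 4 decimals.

The standard primal-dual pair for 'max c^T x s.t. A x <= b, x >= 0' is:
  Dual:  min b^T y  s.t.  A^T y >= c,  y >= 0.

So the dual LP is:
  minimize  5y1 + 9y2 + 5y3 + 24y4
  subject to:
    y1 + y3 + y4 >= 1
    y2 + y3 + 4y4 >= 5
    y1, y2, y3, y4 >= 0

Solving the primal: x* = (0, 5).
  primal value c^T x* = 25.
Solving the dual: y* = (0, 0, 5, 0).
  dual value b^T y* = 25.
Strong duality: c^T x* = b^T y*. Confirmed.

25


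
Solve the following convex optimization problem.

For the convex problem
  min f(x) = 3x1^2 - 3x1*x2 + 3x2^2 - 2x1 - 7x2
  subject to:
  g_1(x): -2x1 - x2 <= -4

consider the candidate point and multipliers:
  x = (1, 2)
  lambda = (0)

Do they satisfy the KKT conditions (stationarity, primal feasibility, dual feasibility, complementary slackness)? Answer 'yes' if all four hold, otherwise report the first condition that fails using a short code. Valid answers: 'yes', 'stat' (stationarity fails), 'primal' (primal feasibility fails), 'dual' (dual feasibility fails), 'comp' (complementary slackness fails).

Gradient of f: grad f(x) = Q x + c = (-2, 2)
Constraint values g_i(x) = a_i^T x - b_i:
  g_1((1, 2)) = 0
Stationarity residual: grad f(x) + sum_i lambda_i a_i = (-2, 2)
  -> stationarity FAILS
Primal feasibility (all g_i <= 0): OK
Dual feasibility (all lambda_i >= 0): OK
Complementary slackness (lambda_i * g_i(x) = 0 for all i): OK

Verdict: the first failing condition is stationarity -> stat.

stat


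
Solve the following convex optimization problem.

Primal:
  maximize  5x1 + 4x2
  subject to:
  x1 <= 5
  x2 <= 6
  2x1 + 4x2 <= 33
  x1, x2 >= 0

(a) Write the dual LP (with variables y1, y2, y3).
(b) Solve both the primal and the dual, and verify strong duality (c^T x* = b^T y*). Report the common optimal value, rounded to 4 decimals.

The standard primal-dual pair for 'max c^T x s.t. A x <= b, x >= 0' is:
  Dual:  min b^T y  s.t.  A^T y >= c,  y >= 0.

So the dual LP is:
  minimize  5y1 + 6y2 + 33y3
  subject to:
    y1 + 2y3 >= 5
    y2 + 4y3 >= 4
    y1, y2, y3 >= 0

Solving the primal: x* = (5, 5.75).
  primal value c^T x* = 48.
Solving the dual: y* = (3, 0, 1).
  dual value b^T y* = 48.
Strong duality: c^T x* = b^T y*. Confirmed.

48


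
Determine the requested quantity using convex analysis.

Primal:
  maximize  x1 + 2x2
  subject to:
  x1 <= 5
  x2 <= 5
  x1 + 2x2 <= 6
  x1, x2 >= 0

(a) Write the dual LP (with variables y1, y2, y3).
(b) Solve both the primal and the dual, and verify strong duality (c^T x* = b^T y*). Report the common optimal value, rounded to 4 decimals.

The standard primal-dual pair for 'max c^T x s.t. A x <= b, x >= 0' is:
  Dual:  min b^T y  s.t.  A^T y >= c,  y >= 0.

So the dual LP is:
  minimize  5y1 + 5y2 + 6y3
  subject to:
    y1 + y3 >= 1
    y2 + 2y3 >= 2
    y1, y2, y3 >= 0

Solving the primal: x* = (0, 3).
  primal value c^T x* = 6.
Solving the dual: y* = (0, 0, 1).
  dual value b^T y* = 6.
Strong duality: c^T x* = b^T y*. Confirmed.

6


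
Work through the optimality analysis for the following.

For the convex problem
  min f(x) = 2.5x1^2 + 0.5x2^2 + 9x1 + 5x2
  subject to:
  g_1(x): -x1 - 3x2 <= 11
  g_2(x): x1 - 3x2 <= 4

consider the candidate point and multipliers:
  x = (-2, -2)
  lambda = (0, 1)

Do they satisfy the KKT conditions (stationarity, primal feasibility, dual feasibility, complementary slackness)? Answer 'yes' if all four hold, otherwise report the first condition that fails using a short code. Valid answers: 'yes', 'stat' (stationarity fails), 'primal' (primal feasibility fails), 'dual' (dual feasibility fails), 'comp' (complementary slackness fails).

Gradient of f: grad f(x) = Q x + c = (-1, 3)
Constraint values g_i(x) = a_i^T x - b_i:
  g_1((-2, -2)) = -3
  g_2((-2, -2)) = 0
Stationarity residual: grad f(x) + sum_i lambda_i a_i = (0, 0)
  -> stationarity OK
Primal feasibility (all g_i <= 0): OK
Dual feasibility (all lambda_i >= 0): OK
Complementary slackness (lambda_i * g_i(x) = 0 for all i): OK

Verdict: yes, KKT holds.

yes


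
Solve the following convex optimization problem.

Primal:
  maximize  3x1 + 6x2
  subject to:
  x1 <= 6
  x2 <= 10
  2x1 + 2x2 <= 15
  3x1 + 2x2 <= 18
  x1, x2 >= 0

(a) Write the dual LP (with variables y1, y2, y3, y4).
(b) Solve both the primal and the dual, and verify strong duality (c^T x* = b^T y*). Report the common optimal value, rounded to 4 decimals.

The standard primal-dual pair for 'max c^T x s.t. A x <= b, x >= 0' is:
  Dual:  min b^T y  s.t.  A^T y >= c,  y >= 0.

So the dual LP is:
  minimize  6y1 + 10y2 + 15y3 + 18y4
  subject to:
    y1 + 2y3 + 3y4 >= 3
    y2 + 2y3 + 2y4 >= 6
    y1, y2, y3, y4 >= 0

Solving the primal: x* = (0, 7.5).
  primal value c^T x* = 45.
Solving the dual: y* = (0, 0, 3, 0).
  dual value b^T y* = 45.
Strong duality: c^T x* = b^T y*. Confirmed.

45


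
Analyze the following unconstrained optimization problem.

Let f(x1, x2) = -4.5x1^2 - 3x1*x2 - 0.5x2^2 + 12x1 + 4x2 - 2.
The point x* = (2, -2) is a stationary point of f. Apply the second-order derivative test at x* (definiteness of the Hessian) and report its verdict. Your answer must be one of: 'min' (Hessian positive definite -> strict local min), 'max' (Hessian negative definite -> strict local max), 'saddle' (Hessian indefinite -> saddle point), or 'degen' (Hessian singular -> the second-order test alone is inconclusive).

Compute the Hessian H = grad^2 f:
  H = [[-9, -3], [-3, -1]]
Verify stationarity: grad f(x*) = H x* + g = (0, 0).
Eigenvalues of H: -10, 0.
H has a zero eigenvalue (singular; negative semidefinite but not definite), so H is neither positive definite, negative definite, nor indefinite. The second-order test alone is inconclusive -> degen.
(Indeed, f is constant along the null direction of H through x*, so x* is not a strict local extremum.)

degen


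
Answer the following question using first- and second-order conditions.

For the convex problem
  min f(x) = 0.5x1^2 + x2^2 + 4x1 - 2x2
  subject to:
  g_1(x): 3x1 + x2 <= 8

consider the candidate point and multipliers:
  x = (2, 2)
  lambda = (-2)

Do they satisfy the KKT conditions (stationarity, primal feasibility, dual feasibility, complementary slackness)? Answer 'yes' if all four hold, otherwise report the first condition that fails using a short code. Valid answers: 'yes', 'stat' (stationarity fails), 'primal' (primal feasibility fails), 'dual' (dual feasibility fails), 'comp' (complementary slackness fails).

Gradient of f: grad f(x) = Q x + c = (6, 2)
Constraint values g_i(x) = a_i^T x - b_i:
  g_1((2, 2)) = 0
Stationarity residual: grad f(x) + sum_i lambda_i a_i = (0, 0)
  -> stationarity OK
Primal feasibility (all g_i <= 0): OK
Dual feasibility (all lambda_i >= 0): FAILS
Complementary slackness (lambda_i * g_i(x) = 0 for all i): OK

Verdict: the first failing condition is dual_feasibility -> dual.

dual


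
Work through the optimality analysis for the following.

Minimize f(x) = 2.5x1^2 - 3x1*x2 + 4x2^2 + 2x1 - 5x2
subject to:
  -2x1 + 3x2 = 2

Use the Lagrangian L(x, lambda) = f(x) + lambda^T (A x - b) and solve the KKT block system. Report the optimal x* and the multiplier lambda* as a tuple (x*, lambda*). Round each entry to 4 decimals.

Form the Lagrangian:
  L(x, lambda) = (1/2) x^T Q x + c^T x + lambda^T (A x - b)
Stationarity (grad_x L = 0): Q x + c + A^T lambda = 0.
Primal feasibility: A x = b.

This gives the KKT block system:
  [ Q   A^T ] [ x     ]   [-c ]
  [ A    0  ] [ lambda ] = [ b ]

Solving the linear system:
  x*      = (-0.0488, 0.6341)
  lambda* = (-0.0732)
  f(x*)   = -1.561

x* = (-0.0488, 0.6341), lambda* = (-0.0732)


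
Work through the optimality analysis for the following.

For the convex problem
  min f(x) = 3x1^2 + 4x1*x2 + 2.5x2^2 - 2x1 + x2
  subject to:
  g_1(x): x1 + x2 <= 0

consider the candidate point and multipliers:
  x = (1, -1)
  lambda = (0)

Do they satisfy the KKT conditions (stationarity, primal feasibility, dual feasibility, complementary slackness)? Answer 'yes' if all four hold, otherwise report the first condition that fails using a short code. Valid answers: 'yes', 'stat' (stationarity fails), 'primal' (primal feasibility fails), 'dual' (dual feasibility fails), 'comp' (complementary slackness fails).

Gradient of f: grad f(x) = Q x + c = (0, 0)
Constraint values g_i(x) = a_i^T x - b_i:
  g_1((1, -1)) = 0
Stationarity residual: grad f(x) + sum_i lambda_i a_i = (0, 0)
  -> stationarity OK
Primal feasibility (all g_i <= 0): OK
Dual feasibility (all lambda_i >= 0): OK
Complementary slackness (lambda_i * g_i(x) = 0 for all i): OK

Verdict: yes, KKT holds.

yes


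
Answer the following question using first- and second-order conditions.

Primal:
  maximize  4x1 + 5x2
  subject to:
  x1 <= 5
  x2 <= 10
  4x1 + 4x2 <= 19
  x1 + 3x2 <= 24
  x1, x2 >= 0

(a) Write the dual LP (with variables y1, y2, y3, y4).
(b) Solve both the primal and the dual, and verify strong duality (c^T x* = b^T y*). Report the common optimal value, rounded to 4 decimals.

The standard primal-dual pair for 'max c^T x s.t. A x <= b, x >= 0' is:
  Dual:  min b^T y  s.t.  A^T y >= c,  y >= 0.

So the dual LP is:
  minimize  5y1 + 10y2 + 19y3 + 24y4
  subject to:
    y1 + 4y3 + y4 >= 4
    y2 + 4y3 + 3y4 >= 5
    y1, y2, y3, y4 >= 0

Solving the primal: x* = (0, 4.75).
  primal value c^T x* = 23.75.
Solving the dual: y* = (0, 0, 1.25, 0).
  dual value b^T y* = 23.75.
Strong duality: c^T x* = b^T y*. Confirmed.

23.75


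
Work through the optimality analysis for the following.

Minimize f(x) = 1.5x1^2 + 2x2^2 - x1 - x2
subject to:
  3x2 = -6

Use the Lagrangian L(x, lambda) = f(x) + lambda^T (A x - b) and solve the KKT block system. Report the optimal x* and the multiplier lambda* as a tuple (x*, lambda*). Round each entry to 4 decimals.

Form the Lagrangian:
  L(x, lambda) = (1/2) x^T Q x + c^T x + lambda^T (A x - b)
Stationarity (grad_x L = 0): Q x + c + A^T lambda = 0.
Primal feasibility: A x = b.

This gives the KKT block system:
  [ Q   A^T ] [ x     ]   [-c ]
  [ A    0  ] [ lambda ] = [ b ]

Solving the linear system:
  x*      = (0.3333, -2)
  lambda* = (3)
  f(x*)   = 9.8333

x* = (0.3333, -2), lambda* = (3)


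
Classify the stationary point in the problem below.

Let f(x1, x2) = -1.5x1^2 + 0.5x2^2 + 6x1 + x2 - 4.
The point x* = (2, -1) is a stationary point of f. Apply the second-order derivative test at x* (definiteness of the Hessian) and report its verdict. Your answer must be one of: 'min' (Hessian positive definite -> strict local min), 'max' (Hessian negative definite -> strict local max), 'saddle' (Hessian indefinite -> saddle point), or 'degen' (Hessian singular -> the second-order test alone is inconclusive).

Compute the Hessian H = grad^2 f:
  H = [[-3, 0], [0, 1]]
Verify stationarity: grad f(x*) = H x* + g = (0, 0).
Eigenvalues of H: -3, 1.
Eigenvalues have mixed signs, so H is indefinite -> x* is a saddle point.

saddle


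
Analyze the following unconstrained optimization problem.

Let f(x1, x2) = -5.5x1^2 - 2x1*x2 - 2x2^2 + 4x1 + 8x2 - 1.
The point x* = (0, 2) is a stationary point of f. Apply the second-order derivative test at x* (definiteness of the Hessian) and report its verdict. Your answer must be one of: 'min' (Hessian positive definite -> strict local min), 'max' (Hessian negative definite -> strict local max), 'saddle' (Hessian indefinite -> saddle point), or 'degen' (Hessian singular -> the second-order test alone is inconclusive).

Compute the Hessian H = grad^2 f:
  H = [[-11, -2], [-2, -4]]
Verify stationarity: grad f(x*) = H x* + g = (0, 0).
Eigenvalues of H: -11.5311, -3.4689.
Both eigenvalues < 0, so H is negative definite -> x* is a strict local max.

max


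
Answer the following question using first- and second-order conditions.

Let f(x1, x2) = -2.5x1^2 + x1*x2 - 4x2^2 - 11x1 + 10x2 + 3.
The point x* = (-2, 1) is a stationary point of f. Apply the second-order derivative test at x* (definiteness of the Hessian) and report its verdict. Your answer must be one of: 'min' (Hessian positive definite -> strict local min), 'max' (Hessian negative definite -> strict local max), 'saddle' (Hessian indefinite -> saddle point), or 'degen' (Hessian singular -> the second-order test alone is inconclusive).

Compute the Hessian H = grad^2 f:
  H = [[-5, 1], [1, -8]]
Verify stationarity: grad f(x*) = H x* + g = (0, 0).
Eigenvalues of H: -8.3028, -4.6972.
Both eigenvalues < 0, so H is negative definite -> x* is a strict local max.

max


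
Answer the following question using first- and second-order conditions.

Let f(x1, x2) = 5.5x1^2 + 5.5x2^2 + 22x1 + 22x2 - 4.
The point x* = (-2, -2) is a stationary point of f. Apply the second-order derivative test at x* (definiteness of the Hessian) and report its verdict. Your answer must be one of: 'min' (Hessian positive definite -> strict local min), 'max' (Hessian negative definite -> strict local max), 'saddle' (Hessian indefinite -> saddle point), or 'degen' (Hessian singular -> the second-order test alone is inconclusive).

Compute the Hessian H = grad^2 f:
  H = [[11, 0], [0, 11]]
Verify stationarity: grad f(x*) = H x* + g = (0, 0).
Eigenvalues of H: 11, 11.
Both eigenvalues > 0, so H is positive definite -> x* is a strict local min.

min


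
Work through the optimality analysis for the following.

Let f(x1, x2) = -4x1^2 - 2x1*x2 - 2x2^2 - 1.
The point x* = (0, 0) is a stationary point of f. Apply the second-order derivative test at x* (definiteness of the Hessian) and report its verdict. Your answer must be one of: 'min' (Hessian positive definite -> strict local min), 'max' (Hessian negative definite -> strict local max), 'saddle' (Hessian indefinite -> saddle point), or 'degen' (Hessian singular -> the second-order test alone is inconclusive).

Compute the Hessian H = grad^2 f:
  H = [[-8, -2], [-2, -4]]
Verify stationarity: grad f(x*) = H x* + g = (0, 0).
Eigenvalues of H: -8.8284, -3.1716.
Both eigenvalues < 0, so H is negative definite -> x* is a strict local max.

max


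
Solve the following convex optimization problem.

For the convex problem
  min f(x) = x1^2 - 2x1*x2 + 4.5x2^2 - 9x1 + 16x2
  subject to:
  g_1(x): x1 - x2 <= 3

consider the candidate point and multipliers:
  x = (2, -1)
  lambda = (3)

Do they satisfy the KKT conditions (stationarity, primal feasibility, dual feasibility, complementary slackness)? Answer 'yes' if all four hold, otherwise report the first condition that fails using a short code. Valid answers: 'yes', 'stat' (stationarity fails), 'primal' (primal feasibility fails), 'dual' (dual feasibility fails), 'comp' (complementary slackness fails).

Gradient of f: grad f(x) = Q x + c = (-3, 3)
Constraint values g_i(x) = a_i^T x - b_i:
  g_1((2, -1)) = 0
Stationarity residual: grad f(x) + sum_i lambda_i a_i = (0, 0)
  -> stationarity OK
Primal feasibility (all g_i <= 0): OK
Dual feasibility (all lambda_i >= 0): OK
Complementary slackness (lambda_i * g_i(x) = 0 for all i): OK

Verdict: yes, KKT holds.

yes


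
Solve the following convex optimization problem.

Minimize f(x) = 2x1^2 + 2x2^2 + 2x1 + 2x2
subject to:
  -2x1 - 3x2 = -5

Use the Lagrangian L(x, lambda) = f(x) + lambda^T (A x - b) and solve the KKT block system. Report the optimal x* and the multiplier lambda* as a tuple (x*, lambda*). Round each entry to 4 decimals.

Form the Lagrangian:
  L(x, lambda) = (1/2) x^T Q x + c^T x + lambda^T (A x - b)
Stationarity (grad_x L = 0): Q x + c + A^T lambda = 0.
Primal feasibility: A x = b.

This gives the KKT block system:
  [ Q   A^T ] [ x     ]   [-c ]
  [ A    0  ] [ lambda ] = [ b ]

Solving the linear system:
  x*      = (0.6538, 1.2308)
  lambda* = (2.3077)
  f(x*)   = 7.6538

x* = (0.6538, 1.2308), lambda* = (2.3077)


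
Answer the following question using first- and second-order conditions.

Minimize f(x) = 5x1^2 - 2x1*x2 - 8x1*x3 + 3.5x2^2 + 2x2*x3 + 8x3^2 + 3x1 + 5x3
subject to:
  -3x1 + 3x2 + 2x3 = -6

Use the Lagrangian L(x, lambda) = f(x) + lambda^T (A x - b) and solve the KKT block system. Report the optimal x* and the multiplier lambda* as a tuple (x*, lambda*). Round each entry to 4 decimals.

Form the Lagrangian:
  L(x, lambda) = (1/2) x^T Q x + c^T x + lambda^T (A x - b)
Stationarity (grad_x L = 0): Q x + c + A^T lambda = 0.
Primal feasibility: A x = b.

This gives the KKT block system:
  [ Q   A^T ] [ x     ]   [-c ]
  [ A    0  ] [ lambda ] = [ b ]

Solving the linear system:
  x*      = (0.1474, -1.4895, -0.5447)
  lambda* = (3.9368)
  f(x*)   = 10.6697

x* = (0.1474, -1.4895, -0.5447), lambda* = (3.9368)


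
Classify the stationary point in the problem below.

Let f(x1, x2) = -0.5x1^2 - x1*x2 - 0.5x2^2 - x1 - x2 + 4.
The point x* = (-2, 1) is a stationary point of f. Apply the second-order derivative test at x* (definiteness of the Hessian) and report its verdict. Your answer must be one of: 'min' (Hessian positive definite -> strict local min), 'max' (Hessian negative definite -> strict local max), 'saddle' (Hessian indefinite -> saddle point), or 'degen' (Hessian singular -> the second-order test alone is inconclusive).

Compute the Hessian H = grad^2 f:
  H = [[-1, -1], [-1, -1]]
Verify stationarity: grad f(x*) = H x* + g = (0, 0).
Eigenvalues of H: -2, 0.
H has a zero eigenvalue (singular; negative semidefinite but not definite), so H is neither positive definite, negative definite, nor indefinite. The second-order test alone is inconclusive -> degen.
(Indeed, f is constant along the null direction of H through x*, so x* is not a strict local extremum.)

degen


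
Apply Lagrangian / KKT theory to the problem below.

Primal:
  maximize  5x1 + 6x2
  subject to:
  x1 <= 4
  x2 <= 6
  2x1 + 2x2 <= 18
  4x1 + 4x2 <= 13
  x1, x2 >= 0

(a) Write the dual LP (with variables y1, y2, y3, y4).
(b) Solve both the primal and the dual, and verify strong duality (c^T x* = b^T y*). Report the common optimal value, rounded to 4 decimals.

The standard primal-dual pair for 'max c^T x s.t. A x <= b, x >= 0' is:
  Dual:  min b^T y  s.t.  A^T y >= c,  y >= 0.

So the dual LP is:
  minimize  4y1 + 6y2 + 18y3 + 13y4
  subject to:
    y1 + 2y3 + 4y4 >= 5
    y2 + 2y3 + 4y4 >= 6
    y1, y2, y3, y4 >= 0

Solving the primal: x* = (0, 3.25).
  primal value c^T x* = 19.5.
Solving the dual: y* = (0, 0, 0, 1.5).
  dual value b^T y* = 19.5.
Strong duality: c^T x* = b^T y*. Confirmed.

19.5


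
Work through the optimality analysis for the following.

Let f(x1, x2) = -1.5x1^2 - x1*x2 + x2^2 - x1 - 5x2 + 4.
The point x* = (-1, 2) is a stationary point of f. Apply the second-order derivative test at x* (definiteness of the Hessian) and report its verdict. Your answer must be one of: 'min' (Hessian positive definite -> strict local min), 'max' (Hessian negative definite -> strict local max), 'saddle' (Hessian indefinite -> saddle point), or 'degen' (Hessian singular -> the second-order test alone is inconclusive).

Compute the Hessian H = grad^2 f:
  H = [[-3, -1], [-1, 2]]
Verify stationarity: grad f(x*) = H x* + g = (0, 0).
Eigenvalues of H: -3.1926, 2.1926.
Eigenvalues have mixed signs, so H is indefinite -> x* is a saddle point.

saddle


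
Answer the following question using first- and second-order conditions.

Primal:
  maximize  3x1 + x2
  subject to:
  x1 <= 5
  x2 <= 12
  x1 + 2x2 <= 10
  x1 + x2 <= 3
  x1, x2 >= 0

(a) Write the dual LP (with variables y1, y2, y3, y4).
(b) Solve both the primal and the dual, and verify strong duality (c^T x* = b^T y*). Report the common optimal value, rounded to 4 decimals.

The standard primal-dual pair for 'max c^T x s.t. A x <= b, x >= 0' is:
  Dual:  min b^T y  s.t.  A^T y >= c,  y >= 0.

So the dual LP is:
  minimize  5y1 + 12y2 + 10y3 + 3y4
  subject to:
    y1 + y3 + y4 >= 3
    y2 + 2y3 + y4 >= 1
    y1, y2, y3, y4 >= 0

Solving the primal: x* = (3, 0).
  primal value c^T x* = 9.
Solving the dual: y* = (0, 0, 0, 3).
  dual value b^T y* = 9.
Strong duality: c^T x* = b^T y*. Confirmed.

9


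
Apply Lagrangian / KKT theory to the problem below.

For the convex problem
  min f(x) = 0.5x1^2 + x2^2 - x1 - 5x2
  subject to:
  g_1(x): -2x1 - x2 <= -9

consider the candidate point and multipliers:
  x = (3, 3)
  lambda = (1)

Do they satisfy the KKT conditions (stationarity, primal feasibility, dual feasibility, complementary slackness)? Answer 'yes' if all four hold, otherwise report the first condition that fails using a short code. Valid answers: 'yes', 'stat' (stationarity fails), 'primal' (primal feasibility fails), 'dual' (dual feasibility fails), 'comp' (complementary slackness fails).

Gradient of f: grad f(x) = Q x + c = (2, 1)
Constraint values g_i(x) = a_i^T x - b_i:
  g_1((3, 3)) = 0
Stationarity residual: grad f(x) + sum_i lambda_i a_i = (0, 0)
  -> stationarity OK
Primal feasibility (all g_i <= 0): OK
Dual feasibility (all lambda_i >= 0): OK
Complementary slackness (lambda_i * g_i(x) = 0 for all i): OK

Verdict: yes, KKT holds.

yes


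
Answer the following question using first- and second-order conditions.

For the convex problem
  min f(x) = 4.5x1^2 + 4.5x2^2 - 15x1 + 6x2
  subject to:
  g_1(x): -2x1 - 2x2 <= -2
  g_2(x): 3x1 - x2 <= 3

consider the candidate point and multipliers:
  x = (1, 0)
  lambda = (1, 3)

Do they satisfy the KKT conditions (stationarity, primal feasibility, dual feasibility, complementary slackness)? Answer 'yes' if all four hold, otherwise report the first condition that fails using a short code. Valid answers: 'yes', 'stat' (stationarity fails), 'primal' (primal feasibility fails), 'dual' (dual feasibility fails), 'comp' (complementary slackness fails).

Gradient of f: grad f(x) = Q x + c = (-6, 6)
Constraint values g_i(x) = a_i^T x - b_i:
  g_1((1, 0)) = 0
  g_2((1, 0)) = 0
Stationarity residual: grad f(x) + sum_i lambda_i a_i = (1, 1)
  -> stationarity FAILS
Primal feasibility (all g_i <= 0): OK
Dual feasibility (all lambda_i >= 0): OK
Complementary slackness (lambda_i * g_i(x) = 0 for all i): OK

Verdict: the first failing condition is stationarity -> stat.

stat


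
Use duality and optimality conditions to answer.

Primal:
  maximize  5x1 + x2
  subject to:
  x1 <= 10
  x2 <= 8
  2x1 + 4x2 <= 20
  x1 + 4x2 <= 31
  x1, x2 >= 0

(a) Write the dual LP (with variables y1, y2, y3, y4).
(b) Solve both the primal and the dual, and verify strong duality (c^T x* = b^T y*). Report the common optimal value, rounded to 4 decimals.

The standard primal-dual pair for 'max c^T x s.t. A x <= b, x >= 0' is:
  Dual:  min b^T y  s.t.  A^T y >= c,  y >= 0.

So the dual LP is:
  minimize  10y1 + 8y2 + 20y3 + 31y4
  subject to:
    y1 + 2y3 + y4 >= 5
    y2 + 4y3 + 4y4 >= 1
    y1, y2, y3, y4 >= 0

Solving the primal: x* = (10, 0).
  primal value c^T x* = 50.
Solving the dual: y* = (4.5, 0, 0.25, 0).
  dual value b^T y* = 50.
Strong duality: c^T x* = b^T y*. Confirmed.

50


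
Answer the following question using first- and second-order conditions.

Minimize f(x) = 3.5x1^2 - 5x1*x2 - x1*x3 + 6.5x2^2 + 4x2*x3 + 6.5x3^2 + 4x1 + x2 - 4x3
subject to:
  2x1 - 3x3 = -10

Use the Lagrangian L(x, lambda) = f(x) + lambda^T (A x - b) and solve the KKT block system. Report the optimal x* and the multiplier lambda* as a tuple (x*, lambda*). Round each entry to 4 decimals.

Form the Lagrangian:
  L(x, lambda) = (1/2) x^T Q x + c^T x + lambda^T (A x - b)
Stationarity (grad_x L = 0): Q x + c + A^T lambda = 0.
Primal feasibility: A x = b.

This gives the KKT block system:
  [ Q   A^T ] [ x     ]   [-c ]
  [ A    0  ] [ lambda ] = [ b ]

Solving the linear system:
  x*      = (-2.6721, -1.5822, 1.5519)
  lambda* = (4.1729)
  f(x*)   = 11.6252

x* = (-2.6721, -1.5822, 1.5519), lambda* = (4.1729)


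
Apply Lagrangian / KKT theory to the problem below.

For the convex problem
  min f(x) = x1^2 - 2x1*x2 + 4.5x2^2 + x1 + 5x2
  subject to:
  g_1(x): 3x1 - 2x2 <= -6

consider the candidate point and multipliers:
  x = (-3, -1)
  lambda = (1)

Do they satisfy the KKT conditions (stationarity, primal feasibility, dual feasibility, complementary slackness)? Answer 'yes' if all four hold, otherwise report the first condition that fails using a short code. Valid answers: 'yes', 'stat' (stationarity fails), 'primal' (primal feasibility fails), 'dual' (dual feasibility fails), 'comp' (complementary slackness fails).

Gradient of f: grad f(x) = Q x + c = (-3, 2)
Constraint values g_i(x) = a_i^T x - b_i:
  g_1((-3, -1)) = -1
Stationarity residual: grad f(x) + sum_i lambda_i a_i = (0, 0)
  -> stationarity OK
Primal feasibility (all g_i <= 0): OK
Dual feasibility (all lambda_i >= 0): OK
Complementary slackness (lambda_i * g_i(x) = 0 for all i): FAILS

Verdict: the first failing condition is complementary_slackness -> comp.

comp


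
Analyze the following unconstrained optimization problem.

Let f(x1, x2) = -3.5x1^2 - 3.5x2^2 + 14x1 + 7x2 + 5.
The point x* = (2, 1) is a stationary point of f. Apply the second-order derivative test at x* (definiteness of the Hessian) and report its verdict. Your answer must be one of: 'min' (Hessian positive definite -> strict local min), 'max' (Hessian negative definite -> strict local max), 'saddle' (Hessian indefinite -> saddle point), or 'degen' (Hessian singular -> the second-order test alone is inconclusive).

Compute the Hessian H = grad^2 f:
  H = [[-7, 0], [0, -7]]
Verify stationarity: grad f(x*) = H x* + g = (0, 0).
Eigenvalues of H: -7, -7.
Both eigenvalues < 0, so H is negative definite -> x* is a strict local max.

max


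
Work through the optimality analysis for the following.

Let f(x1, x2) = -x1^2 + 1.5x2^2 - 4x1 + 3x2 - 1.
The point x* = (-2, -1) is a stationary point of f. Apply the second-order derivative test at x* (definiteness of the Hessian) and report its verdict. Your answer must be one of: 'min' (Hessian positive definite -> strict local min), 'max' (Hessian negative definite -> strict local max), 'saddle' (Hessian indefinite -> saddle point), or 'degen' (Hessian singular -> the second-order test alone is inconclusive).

Compute the Hessian H = grad^2 f:
  H = [[-2, 0], [0, 3]]
Verify stationarity: grad f(x*) = H x* + g = (0, 0).
Eigenvalues of H: -2, 3.
Eigenvalues have mixed signs, so H is indefinite -> x* is a saddle point.

saddle


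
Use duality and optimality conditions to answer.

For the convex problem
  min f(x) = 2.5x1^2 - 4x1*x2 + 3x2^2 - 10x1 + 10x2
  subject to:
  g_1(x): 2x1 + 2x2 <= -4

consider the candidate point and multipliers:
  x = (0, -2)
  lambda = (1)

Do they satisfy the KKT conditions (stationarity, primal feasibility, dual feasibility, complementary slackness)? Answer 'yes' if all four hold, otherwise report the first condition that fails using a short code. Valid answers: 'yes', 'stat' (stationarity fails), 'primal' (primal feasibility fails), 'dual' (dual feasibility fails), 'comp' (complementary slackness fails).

Gradient of f: grad f(x) = Q x + c = (-2, -2)
Constraint values g_i(x) = a_i^T x - b_i:
  g_1((0, -2)) = 0
Stationarity residual: grad f(x) + sum_i lambda_i a_i = (0, 0)
  -> stationarity OK
Primal feasibility (all g_i <= 0): OK
Dual feasibility (all lambda_i >= 0): OK
Complementary slackness (lambda_i * g_i(x) = 0 for all i): OK

Verdict: yes, KKT holds.

yes


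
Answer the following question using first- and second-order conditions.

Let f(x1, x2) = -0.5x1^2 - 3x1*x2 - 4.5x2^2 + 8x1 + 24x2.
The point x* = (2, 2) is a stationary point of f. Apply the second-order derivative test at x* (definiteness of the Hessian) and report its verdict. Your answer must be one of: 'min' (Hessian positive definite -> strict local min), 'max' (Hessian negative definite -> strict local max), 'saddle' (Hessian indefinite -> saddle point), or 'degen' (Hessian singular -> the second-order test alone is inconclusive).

Compute the Hessian H = grad^2 f:
  H = [[-1, -3], [-3, -9]]
Verify stationarity: grad f(x*) = H x* + g = (0, 0).
Eigenvalues of H: -10, 0.
H has a zero eigenvalue (singular; negative semidefinite but not definite), so H is neither positive definite, negative definite, nor indefinite. The second-order test alone is inconclusive -> degen.
(Indeed, f is constant along the null direction of H through x*, so x* is not a strict local extremum.)

degen


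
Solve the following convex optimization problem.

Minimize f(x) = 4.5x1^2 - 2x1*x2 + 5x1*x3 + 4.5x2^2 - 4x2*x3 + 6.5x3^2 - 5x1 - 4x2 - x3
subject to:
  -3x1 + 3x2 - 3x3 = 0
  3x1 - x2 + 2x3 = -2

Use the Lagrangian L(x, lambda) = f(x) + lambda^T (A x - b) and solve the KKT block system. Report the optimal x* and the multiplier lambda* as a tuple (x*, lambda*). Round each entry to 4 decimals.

Form the Lagrangian:
  L(x, lambda) = (1/2) x^T Q x + c^T x + lambda^T (A x - b)
Stationarity (grad_x L = 0): Q x + c + A^T lambda = 0.
Primal feasibility: A x = b.

This gives the KKT block system:
  [ Q   A^T ] [ x     ]   [-c ]
  [ A    0  ] [ lambda ] = [ b ]

Solving the linear system:
  x*      = (-1.0789, -0.9211, 0.1579)
  lambda* = (7.3947, 11.4211)
  f(x*)   = 15.8816

x* = (-1.0789, -0.9211, 0.1579), lambda* = (7.3947, 11.4211)


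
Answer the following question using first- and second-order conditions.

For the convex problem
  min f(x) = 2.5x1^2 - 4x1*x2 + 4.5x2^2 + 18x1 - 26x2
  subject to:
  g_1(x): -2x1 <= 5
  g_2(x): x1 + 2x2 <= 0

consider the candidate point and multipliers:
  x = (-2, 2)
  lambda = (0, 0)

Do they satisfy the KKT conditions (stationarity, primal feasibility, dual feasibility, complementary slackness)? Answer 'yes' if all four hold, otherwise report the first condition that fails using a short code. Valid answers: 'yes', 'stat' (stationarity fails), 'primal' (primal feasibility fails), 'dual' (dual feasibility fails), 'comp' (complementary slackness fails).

Gradient of f: grad f(x) = Q x + c = (0, 0)
Constraint values g_i(x) = a_i^T x - b_i:
  g_1((-2, 2)) = -1
  g_2((-2, 2)) = 2
Stationarity residual: grad f(x) + sum_i lambda_i a_i = (0, 0)
  -> stationarity OK
Primal feasibility (all g_i <= 0): FAILS
Dual feasibility (all lambda_i >= 0): OK
Complementary slackness (lambda_i * g_i(x) = 0 for all i): OK

Verdict: the first failing condition is primal_feasibility -> primal.

primal


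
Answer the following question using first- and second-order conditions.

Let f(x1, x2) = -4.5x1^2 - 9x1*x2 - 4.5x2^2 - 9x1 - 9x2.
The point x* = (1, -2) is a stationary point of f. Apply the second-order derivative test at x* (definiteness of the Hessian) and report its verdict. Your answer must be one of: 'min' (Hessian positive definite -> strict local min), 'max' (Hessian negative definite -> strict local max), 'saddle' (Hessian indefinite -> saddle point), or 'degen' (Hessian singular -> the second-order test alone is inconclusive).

Compute the Hessian H = grad^2 f:
  H = [[-9, -9], [-9, -9]]
Verify stationarity: grad f(x*) = H x* + g = (0, 0).
Eigenvalues of H: -18, 0.
H has a zero eigenvalue (singular; negative semidefinite but not definite), so H is neither positive definite, negative definite, nor indefinite. The second-order test alone is inconclusive -> degen.
(Indeed, f is constant along the null direction of H through x*, so x* is not a strict local extremum.)

degen
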